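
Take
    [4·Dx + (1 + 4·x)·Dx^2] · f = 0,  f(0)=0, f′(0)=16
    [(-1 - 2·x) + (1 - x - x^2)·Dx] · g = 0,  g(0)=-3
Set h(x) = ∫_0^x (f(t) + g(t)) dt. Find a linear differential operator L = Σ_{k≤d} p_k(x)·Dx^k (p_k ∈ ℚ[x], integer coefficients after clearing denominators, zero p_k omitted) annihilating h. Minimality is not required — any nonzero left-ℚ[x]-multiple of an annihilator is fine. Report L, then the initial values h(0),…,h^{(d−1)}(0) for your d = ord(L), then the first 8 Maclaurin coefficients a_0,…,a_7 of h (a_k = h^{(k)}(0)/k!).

L = (-100 - 272·x - 392·x^2 - 144·x^3 - 96·x^4)·Dx^2 + (7 - 96·x - 434·x^2 - 540·x^3 - 304·x^4 - 160·x^5)·Dx^3 + (4 + 25·x + 28·x^2 - 46·x^3 - 73·x^4 - 76·x^5 - 32·x^6)·Dx^4  (order 4).
h: a_k = 0, -3, 13/2, -38/3, 229/12, -271/5, 1988/15, -1187/3, …
ICs: h(0) = 0, h′(0) = -3, h′′(0) = 13, h′′′(0) = -76.

f: a_k = 0, 16, -32, 256/3, -256, 4096/5, -8192/3, 65536/7, …
g: a_k = -3, -3, -6, -9, -15, -24, -39, -63, …
h₀=f+g: left-lcm gives L₀, ord ≤ 3.
∫: right-multiply L₀ by Dx.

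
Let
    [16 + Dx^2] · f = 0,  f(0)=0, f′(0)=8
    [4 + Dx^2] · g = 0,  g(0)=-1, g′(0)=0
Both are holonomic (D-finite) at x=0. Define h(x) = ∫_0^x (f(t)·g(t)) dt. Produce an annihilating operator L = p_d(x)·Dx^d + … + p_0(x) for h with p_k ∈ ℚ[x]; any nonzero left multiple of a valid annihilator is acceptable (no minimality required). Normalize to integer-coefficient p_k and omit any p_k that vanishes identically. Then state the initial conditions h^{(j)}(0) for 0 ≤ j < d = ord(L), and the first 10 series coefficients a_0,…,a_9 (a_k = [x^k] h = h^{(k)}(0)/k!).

L = 144·Dx + 40·Dx^3 + Dx^5  (order 5).
h: a_k = 0, 0, -4, 0, 28/3, 0, -488/45, 0, 2188/315, 0, …
ICs: h(0) = 0, h′(0) = 0, h′′(0) = -8, h′′′(0) = 0, h′′′′(0) = 224.

f: a_k = 0, 8, 0, -64/3, 0, 256/15, 0, -2048/315, 0, 4096/2835, …
g: a_k = -1, 0, 2, 0, -2/3, 0, 4/45, 0, -2/315, 0, …
f·g: L₀ = L_f ⊗_s L_g, ord ≤ 2·2.
h=∫₀ˣh₀: take L = L₀·Dx.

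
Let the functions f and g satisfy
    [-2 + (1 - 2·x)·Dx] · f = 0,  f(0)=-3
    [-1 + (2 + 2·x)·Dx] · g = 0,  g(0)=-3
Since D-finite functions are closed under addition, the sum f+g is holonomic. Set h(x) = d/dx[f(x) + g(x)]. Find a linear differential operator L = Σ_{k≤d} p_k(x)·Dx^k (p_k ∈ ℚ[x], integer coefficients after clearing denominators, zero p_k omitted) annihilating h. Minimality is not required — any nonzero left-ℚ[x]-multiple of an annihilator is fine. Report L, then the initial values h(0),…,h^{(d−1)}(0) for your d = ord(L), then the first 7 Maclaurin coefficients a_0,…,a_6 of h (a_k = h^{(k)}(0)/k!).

L = (-20 - 8·x) + (-31 - 68·x - 28·x^2)·Dx + (6 - 2·x - 16·x^2 - 8·x^3)·Dx^2  (order 2).
h: a_k = -15/2, -93/4, -1161/16, -6129/32, -122985/256, -589635/512, -5505717/2048, …
ICs: h(0) = -15/2, h′(0) = -93/4.

f: a_k = -3, -6, -12, -24, -48, -96, -192, …
g: a_k = -3, -3/2, 3/8, -3/16, 15/128, -21/256, 63/1024, …
h₀=f+g: left-lcm gives L₀, ord ≤ 2.
Differentiate: ansatz ord ≤ ord L₀ ⇒ L.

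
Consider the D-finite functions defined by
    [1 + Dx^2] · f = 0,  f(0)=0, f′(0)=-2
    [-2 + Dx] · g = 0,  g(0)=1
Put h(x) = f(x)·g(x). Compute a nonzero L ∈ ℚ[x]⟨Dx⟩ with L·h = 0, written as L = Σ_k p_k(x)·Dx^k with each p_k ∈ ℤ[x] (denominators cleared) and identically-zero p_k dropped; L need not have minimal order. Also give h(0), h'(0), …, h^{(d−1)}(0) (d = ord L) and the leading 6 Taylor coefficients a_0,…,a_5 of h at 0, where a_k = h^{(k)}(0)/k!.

f: a_k = 0, -2, 0, 1/3, 0, -1/60, …
g: a_k = 1, 2, 2, 4/3, 2/3, 4/15, …
Product ⇒ symmetric product L₀, ord ≤ 2.
L = 5 - 4·Dx + Dx^2  (order 2).
h: a_k = 0, -2, -4, -11/3, -2, -41/60, …
ICs: h(0) = 0, h′(0) = -2.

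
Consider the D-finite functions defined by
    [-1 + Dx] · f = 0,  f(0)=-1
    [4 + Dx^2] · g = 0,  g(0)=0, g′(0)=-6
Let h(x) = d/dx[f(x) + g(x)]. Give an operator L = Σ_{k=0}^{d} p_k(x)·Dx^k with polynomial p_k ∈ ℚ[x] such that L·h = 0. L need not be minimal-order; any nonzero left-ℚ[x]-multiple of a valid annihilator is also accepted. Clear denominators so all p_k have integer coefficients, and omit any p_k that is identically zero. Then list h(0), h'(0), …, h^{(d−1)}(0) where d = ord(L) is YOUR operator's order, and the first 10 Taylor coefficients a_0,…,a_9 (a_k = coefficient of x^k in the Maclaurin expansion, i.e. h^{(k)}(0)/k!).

L = 4 - 4·Dx + Dx^2 - Dx^3  (order 3).
h: a_k = -7, -1, 23/2, -1/6, -97/24, -1/120, 383/720, -1/5040, -1537/40320, -1/362880, …
ICs: h(0) = -7, h′(0) = -1, h′′(0) = 23.

f: a_k = -1, -1, -1/2, -1/6, -1/24, -1/120, -1/720, -1/5040, -1/40320, -1/362880, …
g: a_k = 0, -6, 0, 4, 0, -4/5, 0, 8/105, 0, -4/945, …
Weyl lclm of L_f,L_g ⇒ L₀ (ord ≤ 3).
h=h₀': d/dx-closure on L₀ ⇒ L.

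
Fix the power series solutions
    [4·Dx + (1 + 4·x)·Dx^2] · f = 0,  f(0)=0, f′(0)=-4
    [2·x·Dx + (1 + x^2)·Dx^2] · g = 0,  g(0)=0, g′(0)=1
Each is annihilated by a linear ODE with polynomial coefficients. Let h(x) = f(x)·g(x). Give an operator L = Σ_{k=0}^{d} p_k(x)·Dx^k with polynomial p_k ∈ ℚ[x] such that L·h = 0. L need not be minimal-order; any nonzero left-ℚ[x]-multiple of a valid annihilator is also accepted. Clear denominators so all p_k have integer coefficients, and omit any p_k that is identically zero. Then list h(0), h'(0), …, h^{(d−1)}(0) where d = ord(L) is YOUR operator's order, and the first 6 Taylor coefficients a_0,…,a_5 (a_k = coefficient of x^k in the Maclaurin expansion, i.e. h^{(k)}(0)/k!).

f: a_k = 0, -4, 8, -64/3, 64, -1024/5, …
g: a_k = 0, 1, 0, -1/3, 0, 1/5, …
h₀=f·g: eliminate ⇒ L₀, order ≤ 2·2.
L = (144 + 896·x + 560·x^2 + 2304·x^3 + 1920·x^4 + 3328·x^5 + 256·x^7)·Dx + (132 + 304·x + 2252·x^2 + 4144·x^3 + 8896·x^4 + 5952·x^5 + 8960·x^6 + 192·x^7 + 896·x^8)·Dx^2 + (72 + 376·x + 912·x^2 + 2808·x^3 + 3720·x^4 + 6288·x^5 + 3072·x^6 + 4368·x^7 + 192·x^8 + 512·x^9)·Dx^3 + (5 + 48·x + 178·x^2 + 416·x^3 + 729·x^4 + 720·x^5 + 1008·x^6 + 384·x^7 + 516·x^8 + 32·x^9 + 64·x^10)·Dx^4  (order 4).
h: a_k = 0, 0, -4, 8, -20, 184/3, …
ICs: h(0) = 0, h′(0) = 0, h′′(0) = -8, h′′′(0) = 48.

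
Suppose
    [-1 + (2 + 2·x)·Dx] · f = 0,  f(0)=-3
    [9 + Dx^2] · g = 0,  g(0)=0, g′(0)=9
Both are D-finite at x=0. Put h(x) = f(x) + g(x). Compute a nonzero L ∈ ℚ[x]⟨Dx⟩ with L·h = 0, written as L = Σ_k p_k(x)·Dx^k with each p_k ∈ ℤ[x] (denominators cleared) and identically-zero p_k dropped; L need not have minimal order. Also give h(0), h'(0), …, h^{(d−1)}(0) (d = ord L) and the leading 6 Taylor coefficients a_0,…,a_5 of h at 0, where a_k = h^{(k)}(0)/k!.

L = (-351 - 648·x - 324·x^2) + (630 + 1926·x + 1944·x^2 + 648·x^3)·Dx + (-39 - 72·x - 36·x^2)·Dx^2 + (70 + 214·x + 216·x^2 + 72·x^3)·Dx^3  (order 3).
h: a_k = -3, 15/2, 3/8, -219/16, 15/128, 7671/1280, …
ICs: h(0) = -3, h′(0) = 15/2, h′′(0) = 3/4.

f: a_k = -3, -3/2, 3/8, -3/16, 15/128, -21/256, …
g: a_k = 0, 9, 0, -27/2, 0, 243/40, …
h₀=f+g: left-lcm gives L₀, ord ≤ 3.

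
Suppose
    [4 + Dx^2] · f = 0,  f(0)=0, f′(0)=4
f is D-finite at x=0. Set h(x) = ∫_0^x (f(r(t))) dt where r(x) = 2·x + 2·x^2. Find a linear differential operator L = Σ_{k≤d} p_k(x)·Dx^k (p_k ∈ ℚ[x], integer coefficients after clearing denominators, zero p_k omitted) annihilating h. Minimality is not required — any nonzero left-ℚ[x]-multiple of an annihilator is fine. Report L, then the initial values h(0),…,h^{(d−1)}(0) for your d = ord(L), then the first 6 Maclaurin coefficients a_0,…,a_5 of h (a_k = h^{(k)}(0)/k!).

L = (16 + 96·x + 192·x^2 + 128·x^3)·Dx - 2·Dx^2 + (1 + 2·x)·Dx^3  (order 3).
h: a_k = 0, 0, 4, 8/3, -16/3, -64/5, …
ICs: h(0) = 0, h′(0) = 0, h′′(0) = 8.

f: a_k = 0, 4, 0, -8/3, 0, 8/15, …
L₀ from L_f via x↦r, Dx↦r'^{-1}Dx.
h=∫h₀ ⇒ L = L₀·Dx.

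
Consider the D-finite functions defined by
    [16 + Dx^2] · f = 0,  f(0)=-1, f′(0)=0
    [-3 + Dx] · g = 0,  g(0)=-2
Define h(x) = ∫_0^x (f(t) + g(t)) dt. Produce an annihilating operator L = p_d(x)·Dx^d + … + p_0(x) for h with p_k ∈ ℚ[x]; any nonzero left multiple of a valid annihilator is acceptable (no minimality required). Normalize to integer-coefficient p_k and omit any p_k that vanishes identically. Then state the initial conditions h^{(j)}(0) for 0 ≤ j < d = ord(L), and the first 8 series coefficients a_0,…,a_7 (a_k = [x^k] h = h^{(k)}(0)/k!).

L = -48·Dx + 16·Dx^2 - 3·Dx^3 + Dx^4  (order 4).
h: a_k = 0, -3, -3, -1/3, -9/4, -209/60, -27/40, 1319/2520, …
ICs: h(0) = 0, h′(0) = -3, h′′(0) = -6, h′′′(0) = -2.

f: a_k = -1, 0, 8, 0, -32/3, 0, 256/45, 0, …
g: a_k = -2, -6, -9, -9, -27/4, -81/20, -81/40, -243/280, …
h₀=f+g: left-lcm gives L₀, ord ≤ 3.
h=∫₀ˣh₀: take L = L₀·Dx.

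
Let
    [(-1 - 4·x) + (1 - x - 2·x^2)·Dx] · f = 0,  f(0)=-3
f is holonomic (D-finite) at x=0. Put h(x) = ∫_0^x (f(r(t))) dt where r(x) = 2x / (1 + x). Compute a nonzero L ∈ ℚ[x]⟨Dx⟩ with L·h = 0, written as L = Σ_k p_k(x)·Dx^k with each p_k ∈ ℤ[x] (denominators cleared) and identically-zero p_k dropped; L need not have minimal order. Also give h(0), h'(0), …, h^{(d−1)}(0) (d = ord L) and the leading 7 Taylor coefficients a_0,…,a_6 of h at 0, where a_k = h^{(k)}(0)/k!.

L = (2 + 18·x)·Dx + (-1 - x + 9·x^2 + 9·x^3)·Dx^2  (order 2).
h: a_k = 0, -3, -3, -10, -27/2, -54, -81, …
ICs: h(0) = 0, h′(0) = -3.

f: a_k = -3, -3, -9, -15, -33, -63, -129, …
h₀=f(r): pull back L_f along r ⇒ L₀.
Integrate: L := L₀·Dx.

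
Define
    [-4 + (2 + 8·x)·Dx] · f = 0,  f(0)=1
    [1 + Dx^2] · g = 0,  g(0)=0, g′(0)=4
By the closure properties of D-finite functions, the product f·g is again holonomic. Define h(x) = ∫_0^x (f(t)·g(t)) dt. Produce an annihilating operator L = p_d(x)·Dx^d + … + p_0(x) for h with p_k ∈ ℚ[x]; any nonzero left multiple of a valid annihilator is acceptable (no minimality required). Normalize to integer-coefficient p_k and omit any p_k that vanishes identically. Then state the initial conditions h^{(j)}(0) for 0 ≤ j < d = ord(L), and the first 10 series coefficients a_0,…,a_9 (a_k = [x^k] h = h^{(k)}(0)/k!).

L = (13 + 8·x + 16·x^2)·Dx + (-4 - 16·x)·Dx^2 + (1 + 8·x + 16·x^2)·Dx^3  (order 3).
h: a_k = 0, 0, 2, 8/3, -13/6, 44/15, -1159/180, 547/35, -83009/2016, 653603/5670, …
ICs: h(0) = 0, h′(0) = 0, h′′(0) = 4.

f: a_k = 1, 2, -2, 4, -10, 28, -84, 264, -858, 2860, …
g: a_k = 0, 4, 0, -2/3, 0, 1/30, 0, -1/1260, 0, 1/90720, …
f·g: L₀ = L_f ⊗_s L_g, ord ≤ 1·2.
h=∫h₀ ⇒ L = L₀·Dx.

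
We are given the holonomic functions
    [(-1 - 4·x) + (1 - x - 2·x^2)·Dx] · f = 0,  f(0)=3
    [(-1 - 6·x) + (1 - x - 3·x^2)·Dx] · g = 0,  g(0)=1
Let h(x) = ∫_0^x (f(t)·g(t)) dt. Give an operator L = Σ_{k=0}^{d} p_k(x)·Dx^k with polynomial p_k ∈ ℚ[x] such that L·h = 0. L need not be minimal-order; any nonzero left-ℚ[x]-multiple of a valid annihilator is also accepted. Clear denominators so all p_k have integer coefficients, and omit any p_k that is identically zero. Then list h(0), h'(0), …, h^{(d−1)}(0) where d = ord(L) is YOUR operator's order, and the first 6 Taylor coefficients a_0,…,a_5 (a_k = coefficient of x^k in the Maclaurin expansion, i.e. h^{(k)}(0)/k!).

L = (-2 - 8·x + 15·x^2 + 24·x^3)·Dx + (1 - 2·x - 4·x^2 + 5·x^3 + 6·x^4)·Dx^2  (order 2).
h: a_k = 0, 3, 3, 8, 57/4, 162/5, …
ICs: h(0) = 0, h′(0) = 3.

f: a_k = 3, 3, 9, 15, 33, 63, …
g: a_k = 1, 1, 4, 7, 19, 40, …
L₀ := L_f ⊗_s L_g (sym. prod.), ord ≤ 1.
h=∫₀ˣh₀: take L = L₀·Dx.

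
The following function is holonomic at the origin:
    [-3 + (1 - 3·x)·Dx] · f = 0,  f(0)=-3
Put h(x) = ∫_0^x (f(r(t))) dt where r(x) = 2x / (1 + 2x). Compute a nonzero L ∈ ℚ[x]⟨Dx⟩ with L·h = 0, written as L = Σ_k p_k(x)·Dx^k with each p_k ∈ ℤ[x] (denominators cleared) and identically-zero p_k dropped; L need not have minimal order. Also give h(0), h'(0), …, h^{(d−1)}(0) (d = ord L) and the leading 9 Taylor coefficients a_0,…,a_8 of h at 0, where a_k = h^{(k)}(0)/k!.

f: a_k = -3, -9, -27, -81, -243, -729, -2187, -6561, -19683, …
f∘r: x↦r, Dx↦Dx/r' in L_f ⇒ L₀.
h=∫h₀ ⇒ L = L₀·Dx.
L = 6·Dx + (-1 + 2·x + 8·x^2)·Dx^2  (order 2).
h: a_k = 0, -3, -9, -24, -72, -1152/5, -768, -18432/7, -9216, …
ICs: h(0) = 0, h′(0) = -3.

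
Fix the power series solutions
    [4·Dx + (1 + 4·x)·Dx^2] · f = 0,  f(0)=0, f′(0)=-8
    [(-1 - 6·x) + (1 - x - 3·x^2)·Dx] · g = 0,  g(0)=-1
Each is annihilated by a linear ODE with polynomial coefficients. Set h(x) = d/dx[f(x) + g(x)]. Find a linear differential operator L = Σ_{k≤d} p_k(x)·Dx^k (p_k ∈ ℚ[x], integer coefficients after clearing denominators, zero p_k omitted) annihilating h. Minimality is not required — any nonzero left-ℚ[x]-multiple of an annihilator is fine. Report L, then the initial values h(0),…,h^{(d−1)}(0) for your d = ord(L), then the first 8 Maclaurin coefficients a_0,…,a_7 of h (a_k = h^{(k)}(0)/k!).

f: a_k = 0, -8, 16, -128/3, 128, -2048/5, 4096/3, -32768/7, …
g: a_k = -1, -1, -4, -7, -19, -40, -97, -217, …
L₀ := lclm(L_f,L_g); ord L₀ ≤ 2+1.
Differentiate: ansatz ord ≤ ord L₀ ⇒ L.
L = (-212 - 1072·x - 3144·x^2 - 2160·x^3 - 2592·x^4) + (-5 - 248·x - 1922·x^2 - 4308·x^3 - 4464·x^4 - 4320·x^5)·Dx + (6 + 53·x + 108·x^2 - 110·x^3 - 519·x^4 - 1044·x^5 - 864·x^6)·Dx^2  (order 2).
h: a_k = -9, 24, -149, 436, -2248, 7610, -34287, 127008, …
ICs: h(0) = -9, h′(0) = 24.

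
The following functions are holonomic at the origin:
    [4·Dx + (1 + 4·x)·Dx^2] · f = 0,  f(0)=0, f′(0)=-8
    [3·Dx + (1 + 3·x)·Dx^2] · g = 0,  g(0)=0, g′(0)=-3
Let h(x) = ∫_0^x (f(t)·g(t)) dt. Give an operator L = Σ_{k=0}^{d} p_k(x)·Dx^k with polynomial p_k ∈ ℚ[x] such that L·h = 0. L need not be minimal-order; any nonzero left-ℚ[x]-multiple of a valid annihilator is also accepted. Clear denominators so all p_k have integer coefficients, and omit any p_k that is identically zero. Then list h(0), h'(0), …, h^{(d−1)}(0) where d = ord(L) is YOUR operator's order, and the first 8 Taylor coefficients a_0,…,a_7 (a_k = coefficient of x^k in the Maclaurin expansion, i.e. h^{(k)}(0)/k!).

L = (600 + 4032·x + 6912·x^2)·Dx^2 + (854 + 8808·x + 30240·x^2 + 34560·x^3)·Dx^3 + (172 + 2380·x + 12312·x^2 + 28224·x^3 + 24192·x^4)·Dx^4 + (7 + 122·x + 847·x^2 + 2928·x^3 + 5040·x^4 + 3456·x^5)·Dx^5  (order 5).
h: a_k = 0, 0, 0, 8, -21, 272/5, -147, 14508/35, …
ICs: h(0) = 0, h′(0) = 0, h′′(0) = 0, h′′′(0) = 48, h′′′′(0) = -504.

f: a_k = 0, -8, 16, -128/3, 128, -2048/5, 4096/3, -32768/7, …
g: a_k = 0, -3, 9/2, -9, 81/4, -243/5, 243/2, -2187/7, …
h₀=f·g: eliminate ⇒ L₀, order ≤ 2·2.
h=∫h₀ ⇒ L = L₀·Dx.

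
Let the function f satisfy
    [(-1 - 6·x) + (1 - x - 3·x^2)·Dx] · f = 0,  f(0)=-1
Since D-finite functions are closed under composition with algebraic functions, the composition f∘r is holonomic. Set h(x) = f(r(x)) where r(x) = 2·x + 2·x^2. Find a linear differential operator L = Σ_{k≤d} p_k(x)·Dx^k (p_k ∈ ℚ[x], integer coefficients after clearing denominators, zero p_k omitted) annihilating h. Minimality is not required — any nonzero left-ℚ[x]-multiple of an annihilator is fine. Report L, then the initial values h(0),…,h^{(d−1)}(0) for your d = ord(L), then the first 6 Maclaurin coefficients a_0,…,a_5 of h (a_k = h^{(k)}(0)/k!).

f: a_k = -1, -1, -4, -7, -19, -40, …
Substitute x→r, Dx→(1/r')Dx; clear ⇒ L₀.
L = (2 + 28·x + 72·x^2 + 48·x^3) + (-1 + 2·x + 14·x^2 + 24·x^3 + 12·x^4)·Dx  (order 1).
h: a_k = -1, -2, -18, -88, -488, -2664, …
ICs: h(0) = -1.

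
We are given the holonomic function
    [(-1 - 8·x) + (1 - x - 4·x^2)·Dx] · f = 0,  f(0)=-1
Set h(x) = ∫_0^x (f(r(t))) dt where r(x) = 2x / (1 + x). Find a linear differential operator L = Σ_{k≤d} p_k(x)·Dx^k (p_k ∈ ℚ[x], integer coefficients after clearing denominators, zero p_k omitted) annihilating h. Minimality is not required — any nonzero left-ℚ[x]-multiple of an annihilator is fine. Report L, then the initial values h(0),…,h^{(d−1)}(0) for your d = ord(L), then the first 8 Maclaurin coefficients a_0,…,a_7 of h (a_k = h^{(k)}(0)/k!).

f: a_k = -1, -1, -5, -9, -29, -65, -181, -441, …
Change of var in L_f (x↦r) gives L₀.
Integrate: L := L₀·Dx.
L = (2 + 34·x)·Dx + (-1 - x + 17·x^2 + 17·x^3)·Dx^2  (order 2).
h: a_k = 0, -1, -1, -6, -17/2, -306/5, -289/3, -5202/7, …
ICs: h(0) = 0, h′(0) = -1.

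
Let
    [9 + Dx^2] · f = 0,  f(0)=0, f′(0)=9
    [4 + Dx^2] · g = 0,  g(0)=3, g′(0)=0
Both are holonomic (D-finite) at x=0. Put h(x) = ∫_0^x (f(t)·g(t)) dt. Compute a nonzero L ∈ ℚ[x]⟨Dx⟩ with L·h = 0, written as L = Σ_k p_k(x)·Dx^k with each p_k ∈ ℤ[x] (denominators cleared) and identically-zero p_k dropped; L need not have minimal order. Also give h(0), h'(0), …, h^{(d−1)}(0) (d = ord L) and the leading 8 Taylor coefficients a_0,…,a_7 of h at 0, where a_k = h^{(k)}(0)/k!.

f: a_k = 0, 9, 0, -27/2, 0, 243/40, 0, -729/560, …
g: a_k = 3, 0, -6, 0, 2, 0, -4/15, 0, …
L₀ := L_f ⊗_s L_g (sym. prod.), ord ≤ 4.
h=∫h₀ ⇒ L = L₀·Dx.
L = 25·Dx + 26·Dx^3 + Dx^5  (order 5).
h: a_k = 0, 0, 27/2, 0, -189/8, 0, 1563/80, 0, …
ICs: h(0) = 0, h′(0) = 0, h′′(0) = 27, h′′′(0) = 0, h′′′′(0) = -567.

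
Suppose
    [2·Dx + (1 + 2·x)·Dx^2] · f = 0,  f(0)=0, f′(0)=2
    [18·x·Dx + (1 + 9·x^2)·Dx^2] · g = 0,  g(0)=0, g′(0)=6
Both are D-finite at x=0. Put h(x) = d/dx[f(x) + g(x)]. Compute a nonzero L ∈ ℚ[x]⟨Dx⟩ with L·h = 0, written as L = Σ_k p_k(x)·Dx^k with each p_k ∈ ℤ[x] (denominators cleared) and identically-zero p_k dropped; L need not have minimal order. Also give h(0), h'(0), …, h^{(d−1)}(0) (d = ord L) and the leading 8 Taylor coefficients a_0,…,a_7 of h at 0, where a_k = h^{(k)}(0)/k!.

L = (-18 - 108·x + 486·x^2 + 324·x^3) + (-13 - 36·x + 135·x^2 + 972·x^3 + 648·x^4)·Dx + (-1 + 7·x + 18·x^2 + 81·x^3 + 243·x^4 + 162·x^5)·Dx^2  (order 2).
h: a_k = 8, -4, -46, -16, 518, -64, -4246, -256, …
ICs: h(0) = 8, h′(0) = -4.

f: a_k = 0, 2, -2, 8/3, -4, 32/5, -32/3, 128/7, …
g: a_k = 0, 6, 0, -18, 0, 486/5, 0, -4374/7, …
Sum ⇒ L₀ = lclm(L_f,L_g) in ℚ(x)⟨Dx⟩.
h=h₀': d/dx-closure on L₀ ⇒ L.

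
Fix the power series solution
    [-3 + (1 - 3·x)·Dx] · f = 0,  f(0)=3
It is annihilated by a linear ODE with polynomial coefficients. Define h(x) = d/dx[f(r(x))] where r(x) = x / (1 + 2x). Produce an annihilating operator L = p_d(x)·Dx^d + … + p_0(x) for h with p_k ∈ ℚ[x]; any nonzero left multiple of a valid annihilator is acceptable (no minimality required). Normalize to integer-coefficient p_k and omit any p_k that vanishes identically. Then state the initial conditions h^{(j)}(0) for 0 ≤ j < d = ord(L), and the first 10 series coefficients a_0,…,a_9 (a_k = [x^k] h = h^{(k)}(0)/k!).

L = 4 + (-2 + 2·x)·Dx  (order 1).
h: a_k = 9, 18, 27, 36, 45, 54, 63, 72, 81, 90, …
ICs: h(0) = 9.

f: a_k = 3, 9, 27, 81, 243, 729, 2187, 6561, 19683, 59049, …
f∘r: x↦r, Dx↦Dx/r' in L_f ⇒ L₀.
h=h₀': d/dx-closure on L₀ ⇒ L.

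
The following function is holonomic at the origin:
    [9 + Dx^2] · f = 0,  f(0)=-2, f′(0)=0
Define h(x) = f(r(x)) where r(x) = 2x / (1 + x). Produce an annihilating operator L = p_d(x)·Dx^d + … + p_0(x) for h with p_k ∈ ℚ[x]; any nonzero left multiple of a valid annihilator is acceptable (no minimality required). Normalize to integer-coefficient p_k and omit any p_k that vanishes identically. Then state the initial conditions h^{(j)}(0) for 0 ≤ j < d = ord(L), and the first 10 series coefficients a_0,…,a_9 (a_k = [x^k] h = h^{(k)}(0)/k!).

f: a_k = -2, 0, 9, 0, -27/4, 0, 81/40, 0, -729/2240, 0, …
Substitute x→r, Dx→(1/r')Dx; clear ⇒ L₀.
L = 36 + (2 + 6·x + 6·x^2 + 2·x^3)·Dx + (1 + 4·x + 6·x^2 + 4·x^3 + x^4)·Dx^2  (order 2).
h: a_k = -2, 0, 36, -72, 0, 288, -3852/5, 5832/5, -6228/7, -29088/35, …
ICs: h(0) = -2, h′(0) = 0.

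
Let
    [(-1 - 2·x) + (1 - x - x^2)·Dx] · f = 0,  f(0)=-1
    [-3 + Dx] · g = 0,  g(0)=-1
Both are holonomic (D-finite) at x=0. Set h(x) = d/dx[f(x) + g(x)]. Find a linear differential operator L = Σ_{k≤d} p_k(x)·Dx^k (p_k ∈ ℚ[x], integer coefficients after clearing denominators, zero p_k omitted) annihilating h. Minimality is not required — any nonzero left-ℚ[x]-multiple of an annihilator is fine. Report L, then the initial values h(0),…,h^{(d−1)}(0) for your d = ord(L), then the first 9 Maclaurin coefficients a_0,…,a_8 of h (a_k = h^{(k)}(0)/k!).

f: a_k = -1, -1, -2, -3, -5, -8, -13, -21, -34, …
g: a_k = -1, -3, -9/2, -9/2, -27/8, -81/40, -81/80, -243/560, -729/4480, …
f+g: L₀ = lclm(L_f,L_g), ord ≤ 1+1.
Differentiate: ansatz ord ≤ ord L₀ ⇒ L.
L = (18 + 126·x + 144·x^2 + 180·x^3 + 54·x^4) + (-9 - 48·x - 81·x^2 - 24·x^3 + 45·x^4 + 18·x^5)·Dx + (1 + 2·x + 11·x^2 - 12·x^3 - 21·x^4 - 6·x^5)·Dx^2  (order 2).
h: a_k = -4, -13, -45/2, -67/2, -401/8, -3363/40, -12003/80, -153049/560, -2219787/4480, …
ICs: h(0) = -4, h′(0) = -13.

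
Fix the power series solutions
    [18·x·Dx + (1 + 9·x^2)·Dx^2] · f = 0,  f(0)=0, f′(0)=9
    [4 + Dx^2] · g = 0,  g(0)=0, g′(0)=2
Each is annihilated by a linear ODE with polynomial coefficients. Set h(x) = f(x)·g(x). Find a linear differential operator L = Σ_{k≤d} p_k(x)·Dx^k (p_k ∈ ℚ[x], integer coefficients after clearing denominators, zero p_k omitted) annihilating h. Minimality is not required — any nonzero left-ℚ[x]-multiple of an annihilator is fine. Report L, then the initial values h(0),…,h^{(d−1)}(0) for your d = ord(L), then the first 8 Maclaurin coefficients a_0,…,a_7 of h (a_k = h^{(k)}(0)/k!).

f: a_k = 0, 9, 0, -27, 0, 729/5, 0, -6561/7, …
g: a_k = 0, 2, 0, -4/3, 0, 4/15, 0, -8/315, …
L₀ := L_f ⊗_s L_g (sym. prod.), ord ≤ 4.
L = (2080 + 50256·x^2 + 89424·x^4 + 186624·x^6 + 419904·x^8) + (3168·x + 38880·x^3 + 139968·x^5 + 419904·x^7)·Dx + (572 + 13788·x^2 + 33048·x^4 + 93312·x^6 + 209952·x^8)·Dx^2 + (792·x + 9720·x^3 + 34992·x^5 + 104976·x^7)·Dx^3 + (13 + 306·x^2 + 2673·x^4 + 11664·x^6 + 26244·x^8)·Dx^4  (order 4).
h: a_k = 0, 0, 18, 0, -66, 0, 330, 0, …
ICs: h(0) = 0, h′(0) = 0, h′′(0) = 36, h′′′(0) = 0.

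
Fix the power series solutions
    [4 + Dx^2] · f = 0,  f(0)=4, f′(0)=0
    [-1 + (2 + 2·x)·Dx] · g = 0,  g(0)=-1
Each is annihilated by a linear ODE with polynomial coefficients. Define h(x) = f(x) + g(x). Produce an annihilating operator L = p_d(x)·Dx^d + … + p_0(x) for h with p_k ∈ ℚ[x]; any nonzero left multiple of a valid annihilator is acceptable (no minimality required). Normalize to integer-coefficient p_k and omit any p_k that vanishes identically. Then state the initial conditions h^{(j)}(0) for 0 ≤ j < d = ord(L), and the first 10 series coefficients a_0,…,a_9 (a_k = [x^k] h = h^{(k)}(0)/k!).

f: a_k = 4, 0, -8, 0, 8/3, 0, -16/45, 0, 8/315, 0, …
g: a_k = -1, -1/2, 1/8, -1/16, 5/128, -7/256, 21/1024, -33/2048, 429/32768, -715/65536, …
Sum ⇒ L₀ = lclm(L_f,L_g) in ℚ(x)⟨Dx⟩.
L = (-76 - 128·x - 64·x^2) + (120 + 376·x + 384·x^2 + 128·x^3)·Dx + (-19 - 32·x - 16·x^2)·Dx^2 + (30 + 94·x + 96·x^2 + 32·x^3)·Dx^3  (order 3).
h: a_k = 3, -1/2, -63/8, -1/16, 1039/384, -7/256, -15439/46080, -33/2048, 397279/10321920, -715/65536, …
ICs: h(0) = 3, h′(0) = -1/2, h′′(0) = -63/4.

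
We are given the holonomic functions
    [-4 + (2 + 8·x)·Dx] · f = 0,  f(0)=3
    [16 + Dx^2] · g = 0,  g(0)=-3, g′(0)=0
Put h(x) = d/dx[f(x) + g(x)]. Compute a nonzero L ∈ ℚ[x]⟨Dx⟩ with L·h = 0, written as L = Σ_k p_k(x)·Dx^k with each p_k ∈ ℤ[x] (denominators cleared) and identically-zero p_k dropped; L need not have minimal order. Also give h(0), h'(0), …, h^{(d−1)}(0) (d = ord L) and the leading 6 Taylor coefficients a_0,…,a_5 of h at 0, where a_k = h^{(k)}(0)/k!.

L = (-608 - 1024·x - 2048·x^2) + (-112 - 960·x - 3072·x^2 - 4096·x^3)·Dx + (-38 - 64·x - 128·x^2)·Dx^2 + (-7 - 60·x - 192·x^2 - 256·x^3)·Dx^3  (order 3).
h: a_k = 6, 36, 36, -248, 420, -7048/5, …
ICs: h(0) = 6, h′(0) = 36, h′′(0) = 72.

f: a_k = 3, 6, -6, 12, -30, 84, …
g: a_k = -3, 0, 24, 0, -32, 0, …
Weyl lclm of L_f,L_g ⇒ L₀ (ord ≤ 3).
Derive L from L₀ (diff closure).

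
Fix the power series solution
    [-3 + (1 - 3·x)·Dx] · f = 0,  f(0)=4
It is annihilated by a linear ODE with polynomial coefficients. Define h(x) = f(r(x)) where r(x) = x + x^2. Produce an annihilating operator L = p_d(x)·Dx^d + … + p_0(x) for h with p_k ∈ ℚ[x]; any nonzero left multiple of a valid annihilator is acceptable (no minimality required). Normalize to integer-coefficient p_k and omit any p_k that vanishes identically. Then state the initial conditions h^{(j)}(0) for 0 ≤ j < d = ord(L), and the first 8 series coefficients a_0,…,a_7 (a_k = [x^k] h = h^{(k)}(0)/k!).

L = (3 + 6·x) + (-1 + 3·x + 3·x^2)·Dx  (order 1).
h: a_k = 4, 12, 48, 180, 684, 2592, 9828, 37260, …
ICs: h(0) = 4.

f: a_k = 4, 12, 36, 108, 324, 972, 2916, 8748, …
Substitute x→r, Dx→(1/r')Dx; clear ⇒ L₀.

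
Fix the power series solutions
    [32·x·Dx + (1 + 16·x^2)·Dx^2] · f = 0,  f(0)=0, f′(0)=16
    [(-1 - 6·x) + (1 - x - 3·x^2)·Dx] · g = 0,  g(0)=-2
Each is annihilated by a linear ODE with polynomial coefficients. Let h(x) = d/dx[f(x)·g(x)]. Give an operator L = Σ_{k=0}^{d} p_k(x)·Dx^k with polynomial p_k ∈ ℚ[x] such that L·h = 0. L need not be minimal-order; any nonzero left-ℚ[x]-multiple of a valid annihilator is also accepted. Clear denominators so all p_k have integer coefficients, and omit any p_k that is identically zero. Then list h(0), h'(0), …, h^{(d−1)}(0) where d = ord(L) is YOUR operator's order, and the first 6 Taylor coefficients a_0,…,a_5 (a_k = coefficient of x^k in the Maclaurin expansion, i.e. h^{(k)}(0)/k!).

L = (-74 + 8736·x^2 + 18432·x^3 + 82944·x^4) + (25 + 182·x - 48·x^2 + 96·x^3 + 18432·x^4 + 55296·x^5)·Dx + (-3 - 13·x - 167·x^2 - 16·x^3 - 1472·x^4 + 3072·x^5 + 6912·x^6)·Dx^2  (order 2).
h: a_k = -32, -64, 128, -640/3, -23456/3, -51712/5, …
ICs: h(0) = -32, h′(0) = -64.

f: a_k = 0, 16, 0, -256/3, 0, 4096/5, …
g: a_k = -2, -2, -8, -14, -38, -80, …
h₀=f·g: eliminate ⇒ L₀, order ≤ 2·1.
h=h₀': d/dx-closure on L₀ ⇒ L.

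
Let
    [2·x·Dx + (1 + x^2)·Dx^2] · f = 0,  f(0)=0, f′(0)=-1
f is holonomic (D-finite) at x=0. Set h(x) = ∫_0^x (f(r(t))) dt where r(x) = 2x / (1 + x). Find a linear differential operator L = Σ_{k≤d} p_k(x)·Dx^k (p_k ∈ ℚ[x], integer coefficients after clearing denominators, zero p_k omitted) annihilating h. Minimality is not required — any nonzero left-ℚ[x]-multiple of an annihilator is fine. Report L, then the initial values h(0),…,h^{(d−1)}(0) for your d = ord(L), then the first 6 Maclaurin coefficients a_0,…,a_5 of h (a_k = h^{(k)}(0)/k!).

f: a_k = 0, -1, 0, 1/3, 0, -1/5, …
f∘r: x↦r, Dx↦Dx/r' in L_f ⇒ L₀.
h=∫h₀ ⇒ L = L₀·Dx.
L = (2 + 10·x)·Dx^2 + (1 + 2·x + 5·x^2)·Dx^3  (order 3).
h: a_k = 0, 0, -1, 2/3, 1/6, -6/5, …
ICs: h(0) = 0, h′(0) = 0, h′′(0) = -2.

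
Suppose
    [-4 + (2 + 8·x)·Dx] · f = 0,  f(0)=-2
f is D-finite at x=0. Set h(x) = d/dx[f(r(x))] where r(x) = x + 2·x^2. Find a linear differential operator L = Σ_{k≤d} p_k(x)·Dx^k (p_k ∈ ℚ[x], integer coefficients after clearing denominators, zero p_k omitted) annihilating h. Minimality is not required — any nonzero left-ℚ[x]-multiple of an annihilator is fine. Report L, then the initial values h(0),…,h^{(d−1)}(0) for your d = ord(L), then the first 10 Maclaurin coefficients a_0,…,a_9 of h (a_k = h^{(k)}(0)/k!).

L = 2 + (-1 - 8·x - 24·x^2 - 32·x^3)·Dx  (order 1).
h: a_k = -4, -8, 24, -48, 40, 144, -784, 1952, -1944, -6320, …
ICs: h(0) = -4.

f: a_k = -2, -4, 4, -8, 20, -56, 168, -528, 1716, -5720, …
f∘r: x↦r, Dx↦Dx/r' in L_f ⇒ L₀.
h₀' ⇒ L via d/dx closure of L₀.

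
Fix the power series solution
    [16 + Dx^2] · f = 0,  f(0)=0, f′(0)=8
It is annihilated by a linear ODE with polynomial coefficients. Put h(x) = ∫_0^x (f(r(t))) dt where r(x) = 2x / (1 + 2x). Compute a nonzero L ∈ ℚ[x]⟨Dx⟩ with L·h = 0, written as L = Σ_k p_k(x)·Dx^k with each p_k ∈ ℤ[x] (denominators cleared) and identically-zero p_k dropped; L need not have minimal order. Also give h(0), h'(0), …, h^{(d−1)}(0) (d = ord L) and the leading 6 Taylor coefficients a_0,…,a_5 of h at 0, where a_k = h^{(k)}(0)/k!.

f: a_k = 0, 8, 0, -64/3, 0, 256/15, …
Substitute x→r, Dx→(1/r')Dx; clear ⇒ L₀.
Integrate: L := L₀·Dx.
L = 64·Dx + (4 + 24·x + 48·x^2 + 32·x^3)·Dx^2 + (1 + 8·x + 24·x^2 + 32·x^3 + 16·x^4)·Dx^3  (order 3).
h: a_k = 0, 0, 8, -32/3, -80/3, 896/5, …
ICs: h(0) = 0, h′(0) = 0, h′′(0) = 16.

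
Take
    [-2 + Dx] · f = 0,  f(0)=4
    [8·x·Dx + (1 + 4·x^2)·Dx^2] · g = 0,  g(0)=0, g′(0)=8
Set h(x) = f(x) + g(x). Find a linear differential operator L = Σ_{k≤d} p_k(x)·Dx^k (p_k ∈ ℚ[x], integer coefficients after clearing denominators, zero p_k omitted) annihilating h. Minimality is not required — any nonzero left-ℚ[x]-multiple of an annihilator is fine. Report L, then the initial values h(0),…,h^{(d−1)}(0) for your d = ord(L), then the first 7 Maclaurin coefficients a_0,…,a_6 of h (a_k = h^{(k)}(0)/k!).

f: a_k = 4, 8, 8, 16/3, 8/3, 16/15, 16/45, …
g: a_k = 0, 8, 0, -32/3, 0, 128/5, 0, …
h₀=f+g: left-lcm gives L₀, ord ≤ 3.
L = (8 - 32·x - 32·x^2)·Dx + (-6 + 12·x + 8·x^2 - 16·x^3)·Dx^2 + (1 + 2·x + 4·x^2 + 8·x^3)·Dx^3  (order 3).
h: a_k = 4, 16, 8, -16/3, 8/3, 80/3, 16/45, …
ICs: h(0) = 4, h′(0) = 16, h′′(0) = 16.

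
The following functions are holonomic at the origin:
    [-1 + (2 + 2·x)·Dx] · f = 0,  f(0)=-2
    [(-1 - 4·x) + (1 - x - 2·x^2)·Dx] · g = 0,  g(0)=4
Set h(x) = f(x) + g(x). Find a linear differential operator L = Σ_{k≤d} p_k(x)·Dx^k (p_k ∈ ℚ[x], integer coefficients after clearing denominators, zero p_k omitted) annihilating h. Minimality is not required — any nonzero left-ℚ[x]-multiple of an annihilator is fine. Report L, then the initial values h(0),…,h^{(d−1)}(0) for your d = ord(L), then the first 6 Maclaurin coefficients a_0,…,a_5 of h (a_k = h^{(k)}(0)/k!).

L = (13 + 26·x + 40·x^2) + (-25 - 69·x - 144·x^2 - 100·x^3)·Dx + (2 + 20·x - 6·x^2 - 64·x^3 - 40·x^4)·Dx^2  (order 2).
h: a_k = 2, 3, 49/4, 159/8, 2821/64, 10745/128, …
ICs: h(0) = 2, h′(0) = 3.

f: a_k = -2, -1, 1/4, -1/8, 5/64, -7/128, …
g: a_k = 4, 4, 12, 20, 44, 84, …
f+g: L₀ = lclm(L_f,L_g), ord ≤ 1+1.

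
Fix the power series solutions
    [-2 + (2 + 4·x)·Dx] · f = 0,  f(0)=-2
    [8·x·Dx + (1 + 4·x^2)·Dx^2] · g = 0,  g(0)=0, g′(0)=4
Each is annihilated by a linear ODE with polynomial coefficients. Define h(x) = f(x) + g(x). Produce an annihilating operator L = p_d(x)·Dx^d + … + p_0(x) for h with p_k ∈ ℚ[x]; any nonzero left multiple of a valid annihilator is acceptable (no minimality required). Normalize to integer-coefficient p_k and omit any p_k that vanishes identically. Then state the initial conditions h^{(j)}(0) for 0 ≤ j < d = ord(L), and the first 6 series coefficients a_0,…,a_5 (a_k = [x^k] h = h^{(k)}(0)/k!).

f: a_k = -2, -2, 1, -1, 5/4, -7/4, …
g: a_k = 0, 4, 0, -16/3, 0, 64/5, …
f+g: L₀ = lclm(L_f,L_g), ord ≤ 1+2.
L = (-8 - 40·x + 96·x^2 + 96·x^3)·Dx + (-11 - 32·x + 40·x^2 + 384·x^3 + 336·x^4)·Dx^2 + (-1 + 6·x + 24·x^2 + 48·x^3 + 112·x^4 + 96·x^5)·Dx^3  (order 3).
h: a_k = -2, 2, 1, -19/3, 5/4, 221/20, …
ICs: h(0) = -2, h′(0) = 2, h′′(0) = 2.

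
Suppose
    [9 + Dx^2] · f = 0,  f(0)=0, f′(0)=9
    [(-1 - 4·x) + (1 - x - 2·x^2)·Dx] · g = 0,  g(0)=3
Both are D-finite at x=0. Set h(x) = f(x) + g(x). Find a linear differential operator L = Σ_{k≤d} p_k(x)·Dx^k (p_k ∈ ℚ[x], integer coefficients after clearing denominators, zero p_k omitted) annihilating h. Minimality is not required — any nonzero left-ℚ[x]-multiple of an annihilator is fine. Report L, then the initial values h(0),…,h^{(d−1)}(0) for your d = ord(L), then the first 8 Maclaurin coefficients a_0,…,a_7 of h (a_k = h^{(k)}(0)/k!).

f: a_k = 0, 9, 0, -27/2, 0, 243/40, 0, -729/560, …
g: a_k = 3, 3, 9, 15, 33, 63, 129, 255, …
Sum ⇒ L₀ = lclm(L_f,L_g) in ℚ(x)⟨Dx⟩.
L = (-117 - 486·x - 135·x^2 - 360·x^3 - 540·x^4 - 432·x^5) + (45 - 63·x - 81·x^2 + 153·x^3 + 18·x^4 - 324·x^5 - 216·x^6)·Dx + (-13 - 54·x - 15·x^2 - 40·x^3 - 60·x^4 - 48·x^5)·Dx^2 + (5 - 7·x - 9·x^2 + 17·x^3 + 2·x^4 - 36·x^5 - 24·x^6)·Dx^3  (order 3).
h: a_k = 3, 12, 9, 3/2, 33, 2763/40, 129, 142071/560, …
ICs: h(0) = 3, h′(0) = 12, h′′(0) = 18.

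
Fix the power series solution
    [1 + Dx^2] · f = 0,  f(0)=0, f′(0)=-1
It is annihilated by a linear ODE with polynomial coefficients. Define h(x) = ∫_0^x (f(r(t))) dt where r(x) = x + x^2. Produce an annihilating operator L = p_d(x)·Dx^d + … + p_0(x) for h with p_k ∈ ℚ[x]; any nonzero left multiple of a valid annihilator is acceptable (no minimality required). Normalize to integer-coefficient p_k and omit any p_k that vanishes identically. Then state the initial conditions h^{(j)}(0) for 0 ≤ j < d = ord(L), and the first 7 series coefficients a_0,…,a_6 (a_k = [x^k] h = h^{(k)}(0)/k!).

L = (1 + 6·x + 12·x^2 + 8·x^3)·Dx - 2·Dx^2 + (1 + 2·x)·Dx^3  (order 3).
h: a_k = 0, 0, -1/2, -1/3, 1/24, 1/10, 59/720, …
ICs: h(0) = 0, h′(0) = 0, h′′(0) = -1.

f: a_k = 0, -1, 0, 1/6, 0, -1/120, 0, …
Substitute x→r, Dx→(1/r')Dx; clear ⇒ L₀.
h=∫h₀ ⇒ L = L₀·Dx.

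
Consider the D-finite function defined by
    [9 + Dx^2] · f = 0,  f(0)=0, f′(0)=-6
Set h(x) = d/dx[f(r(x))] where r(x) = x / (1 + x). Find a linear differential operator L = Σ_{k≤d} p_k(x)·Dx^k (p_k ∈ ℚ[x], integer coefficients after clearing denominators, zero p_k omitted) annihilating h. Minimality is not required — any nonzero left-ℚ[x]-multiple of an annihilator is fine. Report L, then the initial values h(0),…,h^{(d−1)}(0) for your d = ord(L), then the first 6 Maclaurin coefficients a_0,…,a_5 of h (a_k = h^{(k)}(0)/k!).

f: a_k = 0, -6, 0, 9, 0, -81/20, …
h₀=f(r): pull back L_f along r ⇒ L₀.
Derive L from L₀ (diff closure).
L = (15 + 12·x + 6·x^2) + (6 + 18·x + 18·x^2 + 6·x^3)·Dx + (1 + 4·x + 6·x^2 + 4·x^3 + x^4)·Dx^2  (order 2).
h: a_k = -6, 12, 9, -84, 879/4, -765/2, …
ICs: h(0) = -6, h′(0) = 12.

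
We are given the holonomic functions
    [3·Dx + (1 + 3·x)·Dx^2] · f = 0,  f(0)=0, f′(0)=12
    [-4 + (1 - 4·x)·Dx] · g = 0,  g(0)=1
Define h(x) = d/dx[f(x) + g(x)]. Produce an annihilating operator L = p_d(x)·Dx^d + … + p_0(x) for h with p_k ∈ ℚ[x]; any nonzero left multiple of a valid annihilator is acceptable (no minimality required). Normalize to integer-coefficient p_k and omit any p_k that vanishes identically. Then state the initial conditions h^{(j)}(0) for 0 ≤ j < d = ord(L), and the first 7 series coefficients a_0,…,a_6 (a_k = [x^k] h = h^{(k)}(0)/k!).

f: a_k = 0, 12, -18, 36, -81, 972/5, -486, …
g: a_k = 1, 4, 16, 64, 256, 1024, 4096, …
Sum ⇒ L₀ = lclm(L_f,L_g) in ℚ(x)⟨Dx⟩.
Differentiate: ansatz ord ≤ ord L₀ ⇒ L.
L = (-432 - 288·x) + (-78 - 720·x - 576·x^2)·Dx + (11 + x - 144·x^2 - 144·x^3)·Dx^2  (order 2).
h: a_k = 16, -4, 300, 700, 6092, 21660, 123436, …
ICs: h(0) = 16, h′(0) = -4.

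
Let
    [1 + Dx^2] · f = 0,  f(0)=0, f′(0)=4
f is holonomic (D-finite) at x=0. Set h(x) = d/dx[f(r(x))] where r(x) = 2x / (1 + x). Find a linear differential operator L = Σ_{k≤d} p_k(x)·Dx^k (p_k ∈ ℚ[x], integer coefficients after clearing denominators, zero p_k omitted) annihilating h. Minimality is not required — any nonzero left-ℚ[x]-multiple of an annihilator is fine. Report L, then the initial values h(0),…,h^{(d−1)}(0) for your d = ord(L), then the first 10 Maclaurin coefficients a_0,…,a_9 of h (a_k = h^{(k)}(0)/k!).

f: a_k = 0, 4, 0, -2/3, 0, 1/30, 0, -1/1260, 0, 1/90720, …
L₀ from L_f via x↦r, Dx↦r'^{-1}Dx.
Differentiate: ansatz ord ≤ ord L₀ ⇒ L.
L = (10 + 12·x + 6·x^2) + (6 + 18·x + 18·x^2 + 6·x^3)·Dx + (1 + 4·x + 6·x^2 + 4·x^3 + x^4)·Dx^2  (order 2).
h: a_k = 8, -16, 8, 32, -344/3, 240, -17672/45, 24256/45, -197048/315, 36592/63, …
ICs: h(0) = 8, h′(0) = -16.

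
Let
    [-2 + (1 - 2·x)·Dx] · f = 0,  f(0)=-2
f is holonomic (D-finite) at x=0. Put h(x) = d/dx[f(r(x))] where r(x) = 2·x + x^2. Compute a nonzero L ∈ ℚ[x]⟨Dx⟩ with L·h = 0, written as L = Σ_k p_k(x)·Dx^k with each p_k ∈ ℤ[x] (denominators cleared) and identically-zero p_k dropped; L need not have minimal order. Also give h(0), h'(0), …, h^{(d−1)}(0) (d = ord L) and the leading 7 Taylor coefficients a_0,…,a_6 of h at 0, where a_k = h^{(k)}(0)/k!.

L = (9 + 12·x + 6·x^2) + (-1 + 3·x + 6·x^2 + 2·x^3)·Dx  (order 1).
h: a_k = -8, -72, -480, -2848, -15840, -84576, -439040, …
ICs: h(0) = -8.

f: a_k = -2, -4, -8, -16, -32, -64, -128, …
Substitute x→r, Dx→(1/r')Dx; clear ⇒ L₀.
Derive L from L₀ (diff closure).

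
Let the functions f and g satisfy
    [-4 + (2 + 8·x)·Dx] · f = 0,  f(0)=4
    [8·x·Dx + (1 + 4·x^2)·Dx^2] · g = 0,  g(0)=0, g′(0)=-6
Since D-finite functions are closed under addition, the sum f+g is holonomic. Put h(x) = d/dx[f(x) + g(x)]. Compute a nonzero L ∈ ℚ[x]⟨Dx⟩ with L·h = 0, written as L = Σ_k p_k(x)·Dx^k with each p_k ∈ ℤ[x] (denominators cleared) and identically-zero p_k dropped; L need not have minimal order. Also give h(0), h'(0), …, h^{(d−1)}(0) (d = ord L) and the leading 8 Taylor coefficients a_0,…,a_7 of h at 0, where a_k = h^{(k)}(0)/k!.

f: a_k = 4, 8, -8, 16, -40, 112, -336, 1056, …
g: a_k = 0, -6, 0, 8, 0, -96/5, 0, 384/7, …
Weyl lclm of L_f,L_g ⇒ L₀ (ord ≤ 3).
Derive L from L₀ (diff closure).
L = (-8 - 80·x + 96·x^2 + 192·x^3) + (-10 - 32·x - 64·x^2 + 384·x^3 + 672·x^4)·Dx + (-1 + 24·x^2 + 48·x^3 + 112·x^4 + 192·x^5)·Dx^2  (order 2).
h: a_k = 2, -16, 72, -160, 464, -2016, 7776, -27456, …
ICs: h(0) = 2, h′(0) = -16.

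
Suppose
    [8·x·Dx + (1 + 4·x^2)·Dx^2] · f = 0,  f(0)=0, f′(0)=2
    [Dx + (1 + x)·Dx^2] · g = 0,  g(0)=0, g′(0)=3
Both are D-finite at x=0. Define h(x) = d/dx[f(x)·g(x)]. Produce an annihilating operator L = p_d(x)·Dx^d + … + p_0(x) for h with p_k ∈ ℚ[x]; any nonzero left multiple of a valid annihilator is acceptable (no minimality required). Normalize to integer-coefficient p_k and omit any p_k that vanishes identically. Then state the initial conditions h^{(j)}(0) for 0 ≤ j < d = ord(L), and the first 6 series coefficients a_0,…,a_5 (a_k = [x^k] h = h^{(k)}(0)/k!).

f: a_k = 0, 2, 0, -8/3, 0, 32/5, …
g: a_k = 0, 3, -3/2, 1, -3/4, 3/5, …
f·g: L₀ = L_f ⊗_s L_g, ord ≤ 2·2.
Derive L from L₀ (diff closure).
L = (288 + 560·x + 3584·x^2 + 8640·x^3 + 7680·x^4 + 3328·x^5 + 1024·x^7) + (258 + 1840·x + 6992·x^2 + 19264·x^3 + 29440·x^4 + 23808·x^5 + 8960·x^6 + 3072·x^7 + 3584·x^8)·Dx + (36 + 628·x + 2496·x^2 + 6192·x^3 + 12288·x^4 + 15936·x^5 + 12288·x^6 + 5376·x^7 + 3072·x^8 + 2048·x^9)·Dx^2 + (17 + 66·x + 241·x^2 + 608·x^3 + 1152·x^4 + 1728·x^5 + 2016·x^6 + 1536·x^7 + 768·x^8 + 512·x^9 + 256·x^10)·Dx^3  (order 3).
h: a_k = 0, 12, -9, -24, 25/2, 532/5, …
ICs: h(0) = 0, h′(0) = 12, h′′(0) = -18.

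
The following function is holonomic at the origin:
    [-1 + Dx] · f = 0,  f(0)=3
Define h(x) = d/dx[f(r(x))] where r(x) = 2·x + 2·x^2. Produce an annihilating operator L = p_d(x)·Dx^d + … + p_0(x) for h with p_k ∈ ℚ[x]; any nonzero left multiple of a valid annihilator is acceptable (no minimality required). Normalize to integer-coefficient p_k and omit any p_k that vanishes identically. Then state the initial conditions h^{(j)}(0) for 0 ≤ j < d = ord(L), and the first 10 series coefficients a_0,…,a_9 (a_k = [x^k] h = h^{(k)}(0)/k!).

f: a_k = 3, 3, 3/2, 1/2, 1/8, 1/40, 1/240, 1/1680, 1/13440, 1/120960, …
Change of var in L_f (x↦r) gives L₀.
Differentiate: ansatz ord ≤ ord L₀ ⇒ L.
L = (4 + 8·x + 8·x^2) + (-1 - 2·x)·Dx  (order 1).
h: a_k = 6, 24, 48, 80, 104, 608/5, 1856/15, 12224/105, 2096/21, 75968/945, …
ICs: h(0) = 6.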